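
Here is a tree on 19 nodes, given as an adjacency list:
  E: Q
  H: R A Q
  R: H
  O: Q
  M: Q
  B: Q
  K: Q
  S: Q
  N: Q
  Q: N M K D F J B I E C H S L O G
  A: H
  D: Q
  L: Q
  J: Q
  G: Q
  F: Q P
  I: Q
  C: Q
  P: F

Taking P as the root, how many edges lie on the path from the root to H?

3

P → F → Q → H — 3 edges.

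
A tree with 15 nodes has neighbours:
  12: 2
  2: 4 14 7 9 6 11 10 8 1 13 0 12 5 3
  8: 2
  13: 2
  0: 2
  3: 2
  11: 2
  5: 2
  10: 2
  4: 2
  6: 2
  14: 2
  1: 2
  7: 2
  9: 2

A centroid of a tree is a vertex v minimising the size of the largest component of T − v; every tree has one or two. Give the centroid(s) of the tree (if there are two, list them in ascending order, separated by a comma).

If 2 is removed the pieces have sizes 1, 1, 1, 1, 1, 1, 1, 1, 1, 1, 1, 1, 1, 1, all ≤ ⌊15/2⌋ = 7.
No neighbour of 2 does as well, so 2 is the unique centroid.

2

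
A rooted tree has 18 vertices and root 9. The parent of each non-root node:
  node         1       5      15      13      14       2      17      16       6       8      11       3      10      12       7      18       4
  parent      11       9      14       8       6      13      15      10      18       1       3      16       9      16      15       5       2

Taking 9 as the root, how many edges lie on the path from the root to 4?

9–10–16–3–11–1–8–13–2–4 — 9 edges.

9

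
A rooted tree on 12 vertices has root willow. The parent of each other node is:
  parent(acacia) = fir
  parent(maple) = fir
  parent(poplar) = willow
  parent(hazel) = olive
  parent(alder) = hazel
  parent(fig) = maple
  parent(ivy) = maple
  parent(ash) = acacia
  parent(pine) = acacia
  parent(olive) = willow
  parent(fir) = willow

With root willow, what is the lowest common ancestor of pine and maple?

pine's ancestor chain is pine, acacia, fir, willow and maple's is maple, fir, willow; they first meet at fir.

fir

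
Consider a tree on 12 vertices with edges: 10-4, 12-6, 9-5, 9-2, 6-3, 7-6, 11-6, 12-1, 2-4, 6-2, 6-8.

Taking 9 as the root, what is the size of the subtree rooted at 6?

6's subtree: {6, 11, 8, 12, 7, 3, 1}, size 7.

7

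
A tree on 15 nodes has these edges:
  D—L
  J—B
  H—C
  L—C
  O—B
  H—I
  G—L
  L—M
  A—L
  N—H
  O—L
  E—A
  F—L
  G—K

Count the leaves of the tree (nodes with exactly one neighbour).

8

Degree-1 nodes: D, E, F, I, J, K, M, N — 8 of them.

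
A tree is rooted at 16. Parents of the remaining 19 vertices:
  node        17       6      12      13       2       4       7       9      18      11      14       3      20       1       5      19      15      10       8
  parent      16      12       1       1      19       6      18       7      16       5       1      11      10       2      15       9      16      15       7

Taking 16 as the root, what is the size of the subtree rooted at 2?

7

2's subtree: {2, 1, 13, 12, 14, 6, 4}, size 7.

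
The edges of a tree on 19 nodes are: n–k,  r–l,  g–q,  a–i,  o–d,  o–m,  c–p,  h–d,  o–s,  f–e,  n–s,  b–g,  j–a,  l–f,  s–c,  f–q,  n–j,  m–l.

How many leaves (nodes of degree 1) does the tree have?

Degree-1 nodes: b, e, h, i, k, p, r — 7 of them.

7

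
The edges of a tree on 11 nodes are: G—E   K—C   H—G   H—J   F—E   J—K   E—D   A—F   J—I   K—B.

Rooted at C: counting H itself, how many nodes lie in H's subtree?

6

H's subtree: {H, G, E, D, F, A}, size 6.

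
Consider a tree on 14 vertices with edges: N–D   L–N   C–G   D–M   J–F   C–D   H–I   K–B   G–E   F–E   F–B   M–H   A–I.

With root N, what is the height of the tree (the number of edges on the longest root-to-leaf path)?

K sits deepest: N-D-C-G-E-F-B-K — 7 edges from the root.

7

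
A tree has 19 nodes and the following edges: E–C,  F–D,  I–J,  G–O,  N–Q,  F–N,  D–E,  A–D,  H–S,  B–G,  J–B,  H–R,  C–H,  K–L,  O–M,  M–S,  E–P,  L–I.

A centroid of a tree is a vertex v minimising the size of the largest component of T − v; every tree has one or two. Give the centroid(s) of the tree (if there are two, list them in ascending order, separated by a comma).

Delete H: the remaining components have sizes 9, 8, 1. Max 9 ≤ 9, so H is a centroid.
Every other node leaves some component of size > 9, so the centroid is unique.

H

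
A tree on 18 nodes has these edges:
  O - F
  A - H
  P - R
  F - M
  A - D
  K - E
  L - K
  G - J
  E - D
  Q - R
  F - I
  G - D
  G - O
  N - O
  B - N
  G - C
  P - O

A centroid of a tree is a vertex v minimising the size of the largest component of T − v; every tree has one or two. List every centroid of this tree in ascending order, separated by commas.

If O is removed the pieces have sizes 9, 3, 3, 2, all ≤ ⌊18/2⌋ = 9.
Its neighbour G also leaves a largest component of size 9, so both are centroids.

G, O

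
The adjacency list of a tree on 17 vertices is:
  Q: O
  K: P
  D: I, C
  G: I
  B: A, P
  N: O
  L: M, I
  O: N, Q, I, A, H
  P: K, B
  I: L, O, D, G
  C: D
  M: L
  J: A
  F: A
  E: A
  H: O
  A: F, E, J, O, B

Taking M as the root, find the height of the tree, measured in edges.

7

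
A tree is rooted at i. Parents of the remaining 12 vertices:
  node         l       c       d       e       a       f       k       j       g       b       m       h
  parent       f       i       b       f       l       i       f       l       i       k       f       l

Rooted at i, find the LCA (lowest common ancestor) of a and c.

i

Ancestors of a (toward the root): a, l, f, i.
Ancestors of c: c, i.
The deepest node appearing in both lists is i.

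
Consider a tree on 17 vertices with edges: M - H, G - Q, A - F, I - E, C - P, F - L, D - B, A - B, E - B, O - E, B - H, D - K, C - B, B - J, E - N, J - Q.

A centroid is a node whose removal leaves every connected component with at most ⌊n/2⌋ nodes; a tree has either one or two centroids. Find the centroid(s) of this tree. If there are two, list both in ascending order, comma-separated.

If B is removed the pieces have sizes 4, 3, 3, 2, 2, 2, all ≤ ⌊17/2⌋ = 8.
No neighbour of B does as well, so B is the unique centroid.

B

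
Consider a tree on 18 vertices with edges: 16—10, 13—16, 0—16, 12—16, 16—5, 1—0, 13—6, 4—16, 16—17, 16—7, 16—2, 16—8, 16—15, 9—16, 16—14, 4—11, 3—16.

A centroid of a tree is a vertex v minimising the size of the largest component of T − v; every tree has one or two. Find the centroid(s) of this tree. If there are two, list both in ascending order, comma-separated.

Removing 16 splits the tree into components of sizes 2, 2, 2, 1, 1, 1, 1, 1, 1, 1, 1, 1, 1, 1; the largest is 2 ≤ ⌊18/2⌋ = 9.
No neighbour of 16 does as well, so 16 is the unique centroid.

16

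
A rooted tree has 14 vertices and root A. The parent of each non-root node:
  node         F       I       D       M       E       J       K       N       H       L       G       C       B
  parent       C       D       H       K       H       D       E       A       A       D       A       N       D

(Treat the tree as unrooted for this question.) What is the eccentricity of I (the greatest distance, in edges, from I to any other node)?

6

The node farthest from I is F, via I – D – H – A – N – C – F — 6 edges.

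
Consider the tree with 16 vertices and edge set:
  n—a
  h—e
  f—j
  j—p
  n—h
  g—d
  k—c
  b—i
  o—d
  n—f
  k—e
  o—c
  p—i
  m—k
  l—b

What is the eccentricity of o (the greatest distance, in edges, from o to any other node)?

11

A farthest node from o is l.
The path o-c-k-e-h-n-f-j-p-i-b-l has 11 edges.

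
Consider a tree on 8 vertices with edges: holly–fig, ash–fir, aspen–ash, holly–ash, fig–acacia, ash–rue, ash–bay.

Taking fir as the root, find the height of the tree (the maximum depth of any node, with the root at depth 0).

4

A deepest node is acacia, reached by fir → ash → holly → fig → acacia.
That path has 4 edges, so the height is 4.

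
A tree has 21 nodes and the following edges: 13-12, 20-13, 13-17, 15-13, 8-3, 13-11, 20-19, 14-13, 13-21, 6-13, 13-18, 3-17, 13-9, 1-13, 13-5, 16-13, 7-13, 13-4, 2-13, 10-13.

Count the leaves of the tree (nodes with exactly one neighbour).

17

Degree-1 nodes: 1, 2, 4, 5, 6, 7, 8, 9, 10, 11, 12, 14, 15, 16, 18, 19, 21 — 17 of them.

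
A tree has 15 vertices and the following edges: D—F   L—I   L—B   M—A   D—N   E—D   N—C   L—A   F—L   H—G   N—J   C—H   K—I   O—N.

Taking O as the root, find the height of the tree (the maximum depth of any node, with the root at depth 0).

K sits deepest: O-N-D-F-L-I-K — 6 edges from the root.

6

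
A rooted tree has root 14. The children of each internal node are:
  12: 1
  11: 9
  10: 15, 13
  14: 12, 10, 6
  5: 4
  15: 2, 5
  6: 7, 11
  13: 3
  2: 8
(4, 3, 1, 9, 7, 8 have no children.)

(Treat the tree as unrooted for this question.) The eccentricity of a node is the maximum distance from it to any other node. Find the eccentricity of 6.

The node farthest from 6 is 4 (8 also at distance 5), via 6-14-10-15-5-4 — 5 edges.

5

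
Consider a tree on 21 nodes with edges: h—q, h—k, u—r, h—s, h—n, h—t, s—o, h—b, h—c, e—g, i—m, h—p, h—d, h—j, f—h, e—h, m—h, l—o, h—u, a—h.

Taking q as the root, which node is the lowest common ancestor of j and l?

h

Path j→root: j h q; path l→root: l o s h q.
First common node: h.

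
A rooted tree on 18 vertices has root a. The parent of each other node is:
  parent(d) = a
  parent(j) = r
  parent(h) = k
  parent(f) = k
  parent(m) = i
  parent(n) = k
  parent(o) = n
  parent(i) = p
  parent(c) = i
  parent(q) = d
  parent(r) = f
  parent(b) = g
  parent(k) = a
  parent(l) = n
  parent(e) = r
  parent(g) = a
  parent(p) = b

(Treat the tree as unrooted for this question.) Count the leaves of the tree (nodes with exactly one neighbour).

8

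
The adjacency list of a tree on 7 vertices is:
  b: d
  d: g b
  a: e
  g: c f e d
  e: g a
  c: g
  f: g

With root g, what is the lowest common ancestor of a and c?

g

Ancestors of a (toward the root): a, e, g.
Ancestors of c: c, g.
The deepest node appearing in both lists is g.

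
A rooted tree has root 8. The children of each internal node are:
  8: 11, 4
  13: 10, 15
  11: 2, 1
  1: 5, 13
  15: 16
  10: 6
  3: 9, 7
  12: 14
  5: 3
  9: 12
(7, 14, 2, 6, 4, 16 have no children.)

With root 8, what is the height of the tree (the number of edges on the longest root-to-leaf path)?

7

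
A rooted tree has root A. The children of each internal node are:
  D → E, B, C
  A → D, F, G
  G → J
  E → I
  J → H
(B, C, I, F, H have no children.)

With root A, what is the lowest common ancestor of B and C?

D

Path B→root: B D A; path C→root: C D A.
First common node: D.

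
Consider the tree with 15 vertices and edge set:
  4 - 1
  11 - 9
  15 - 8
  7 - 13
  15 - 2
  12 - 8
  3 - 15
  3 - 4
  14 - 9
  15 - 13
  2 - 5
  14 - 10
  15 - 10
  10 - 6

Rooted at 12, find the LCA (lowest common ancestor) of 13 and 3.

15

13's ancestor chain is 13, 15, 8, 12 and 3's is 3, 15, 8, 12; they first meet at 15.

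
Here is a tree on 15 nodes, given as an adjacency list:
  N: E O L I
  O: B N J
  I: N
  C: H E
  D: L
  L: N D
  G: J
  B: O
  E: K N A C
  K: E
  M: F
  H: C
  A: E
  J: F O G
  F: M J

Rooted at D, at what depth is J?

Climbing from J to the root: J → O → N → L → D. That's 4 steps.

4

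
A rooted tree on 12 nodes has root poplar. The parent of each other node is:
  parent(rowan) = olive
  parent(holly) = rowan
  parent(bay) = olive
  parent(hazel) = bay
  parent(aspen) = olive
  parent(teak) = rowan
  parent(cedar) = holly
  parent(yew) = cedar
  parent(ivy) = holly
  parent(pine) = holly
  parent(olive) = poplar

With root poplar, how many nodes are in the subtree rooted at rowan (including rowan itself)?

The subtree rooted at rowan contains: rowan, holly, teak, pine, cedar, ivy, yew — 7 nodes.

7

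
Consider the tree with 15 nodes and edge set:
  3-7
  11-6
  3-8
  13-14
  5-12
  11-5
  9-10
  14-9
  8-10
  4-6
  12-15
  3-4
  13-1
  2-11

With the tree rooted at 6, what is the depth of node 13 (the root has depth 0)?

6 – 4 – 3 – 8 – 10 – 9 – 14 – 13 — 7 edges.

7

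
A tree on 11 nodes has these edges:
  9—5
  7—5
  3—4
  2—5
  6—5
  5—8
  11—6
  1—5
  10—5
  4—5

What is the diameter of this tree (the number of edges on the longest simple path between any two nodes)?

4

A longest path is 3 – 4 – 5 – 6 – 11, with 4 edges.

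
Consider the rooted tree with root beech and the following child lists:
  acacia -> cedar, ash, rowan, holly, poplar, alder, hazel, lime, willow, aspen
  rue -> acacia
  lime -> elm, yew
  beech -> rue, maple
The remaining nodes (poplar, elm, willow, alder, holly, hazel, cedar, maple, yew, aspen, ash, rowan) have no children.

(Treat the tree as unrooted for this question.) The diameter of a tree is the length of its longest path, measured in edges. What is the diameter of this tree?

A longest path is maple-beech-rue-acacia-lime-elm, with 5 edges.

5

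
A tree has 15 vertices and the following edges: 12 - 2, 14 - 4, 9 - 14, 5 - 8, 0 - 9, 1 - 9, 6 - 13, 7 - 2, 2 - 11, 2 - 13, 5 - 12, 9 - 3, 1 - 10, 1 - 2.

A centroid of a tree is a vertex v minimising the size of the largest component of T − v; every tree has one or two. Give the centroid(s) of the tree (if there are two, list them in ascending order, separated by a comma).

If 2 is removed the pieces have sizes 7, 3, 2, 1, 1, all ≤ ⌊15/2⌋ = 7.
Every other node leaves some component of size > 7, so the centroid is unique.

2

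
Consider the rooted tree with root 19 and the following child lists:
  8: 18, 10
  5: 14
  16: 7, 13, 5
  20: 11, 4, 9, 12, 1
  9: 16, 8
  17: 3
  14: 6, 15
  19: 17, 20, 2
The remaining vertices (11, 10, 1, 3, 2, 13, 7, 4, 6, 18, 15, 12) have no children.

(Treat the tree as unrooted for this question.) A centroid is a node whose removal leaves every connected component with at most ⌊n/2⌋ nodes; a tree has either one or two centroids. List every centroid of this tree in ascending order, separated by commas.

Delete 9: the remaining components have sizes 9, 7, 3. Max 9 ≤ 10, so 9 is a centroid.
No neighbour of 9 does as well, so 9 is the unique centroid.

9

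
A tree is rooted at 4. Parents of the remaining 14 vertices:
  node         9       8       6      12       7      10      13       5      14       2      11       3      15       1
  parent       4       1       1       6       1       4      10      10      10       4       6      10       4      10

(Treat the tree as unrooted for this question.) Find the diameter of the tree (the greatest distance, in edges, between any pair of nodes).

A longest path is 2 - 4 - 10 - 1 - 6 - 11, with 5 edges.

5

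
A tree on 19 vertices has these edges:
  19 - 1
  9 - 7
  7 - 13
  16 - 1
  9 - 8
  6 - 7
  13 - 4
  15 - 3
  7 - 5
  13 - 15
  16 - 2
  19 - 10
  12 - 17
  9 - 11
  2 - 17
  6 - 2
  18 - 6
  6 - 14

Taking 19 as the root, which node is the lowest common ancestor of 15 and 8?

15's ancestor chain is 15, 13, 7, 6, 2, 16, 1, 19 and 8's is 8, 9, 7, 6, 2, 16, 1, 19; they first meet at 7.

7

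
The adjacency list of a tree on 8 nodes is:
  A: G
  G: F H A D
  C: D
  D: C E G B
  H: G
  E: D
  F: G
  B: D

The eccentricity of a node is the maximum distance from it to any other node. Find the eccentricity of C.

3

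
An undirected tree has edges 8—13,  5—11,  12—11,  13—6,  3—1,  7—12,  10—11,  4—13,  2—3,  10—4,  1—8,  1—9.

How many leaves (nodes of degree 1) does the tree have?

Exactly 5 nodes have a single neighbour: 2, 5, 6, 7, 9.

5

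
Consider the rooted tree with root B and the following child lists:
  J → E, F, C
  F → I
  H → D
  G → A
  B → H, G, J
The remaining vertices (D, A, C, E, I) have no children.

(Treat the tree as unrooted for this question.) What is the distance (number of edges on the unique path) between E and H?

E – J – B – H: 3 edges.

3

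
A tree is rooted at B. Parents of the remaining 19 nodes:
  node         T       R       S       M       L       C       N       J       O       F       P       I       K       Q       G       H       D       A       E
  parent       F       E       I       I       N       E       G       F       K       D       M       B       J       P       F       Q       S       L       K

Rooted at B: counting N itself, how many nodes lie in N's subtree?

3

N's subtree: {N, L, A}, size 3.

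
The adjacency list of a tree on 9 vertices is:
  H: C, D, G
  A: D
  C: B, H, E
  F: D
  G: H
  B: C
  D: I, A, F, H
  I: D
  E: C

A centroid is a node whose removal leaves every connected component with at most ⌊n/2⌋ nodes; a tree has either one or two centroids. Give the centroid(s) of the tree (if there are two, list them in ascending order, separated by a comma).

Delete H: the remaining components have sizes 4, 3, 1. Max 4 ≤ 4, so H is a centroid.
No neighbour of H does as well, so H is the unique centroid.

H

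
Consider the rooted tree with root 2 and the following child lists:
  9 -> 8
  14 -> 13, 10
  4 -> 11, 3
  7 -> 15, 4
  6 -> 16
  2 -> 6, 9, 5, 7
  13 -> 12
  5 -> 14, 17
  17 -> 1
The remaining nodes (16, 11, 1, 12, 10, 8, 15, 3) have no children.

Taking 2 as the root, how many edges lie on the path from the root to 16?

Climbing from 16 to the root: 16 – 6 – 2. That's 2 steps.

2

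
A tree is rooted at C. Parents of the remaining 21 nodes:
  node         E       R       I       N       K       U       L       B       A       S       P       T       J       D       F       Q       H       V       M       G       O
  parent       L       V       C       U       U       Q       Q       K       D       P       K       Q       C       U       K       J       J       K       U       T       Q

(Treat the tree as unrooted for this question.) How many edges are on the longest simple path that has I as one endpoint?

7

A farthest node from I is S (R also at distance 7).
The path I–C–J–Q–U–K–P–S has 7 edges.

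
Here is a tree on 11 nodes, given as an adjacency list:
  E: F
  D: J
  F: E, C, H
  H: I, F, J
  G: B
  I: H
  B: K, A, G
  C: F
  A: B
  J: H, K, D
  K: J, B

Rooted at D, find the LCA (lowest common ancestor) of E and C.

F

Ancestors of E (toward the root): E, F, H, J, D.
Ancestors of C: C, F, H, J, D.
The deepest node appearing in both lists is F.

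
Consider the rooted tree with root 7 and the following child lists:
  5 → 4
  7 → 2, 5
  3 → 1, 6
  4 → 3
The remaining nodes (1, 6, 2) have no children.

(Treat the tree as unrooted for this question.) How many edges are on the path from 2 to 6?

Walking from 2: 2–7–5–4–3–6. Length 5.

5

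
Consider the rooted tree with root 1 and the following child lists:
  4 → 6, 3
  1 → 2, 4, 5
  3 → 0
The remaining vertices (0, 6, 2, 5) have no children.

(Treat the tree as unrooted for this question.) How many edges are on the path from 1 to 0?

1–4–3–0: 3 edges.

3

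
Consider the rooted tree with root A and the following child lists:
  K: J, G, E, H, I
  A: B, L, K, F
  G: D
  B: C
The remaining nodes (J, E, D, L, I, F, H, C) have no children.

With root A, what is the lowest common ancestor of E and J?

E's ancestor chain is E, K, A and J's is J, K, A; they first meet at K.

K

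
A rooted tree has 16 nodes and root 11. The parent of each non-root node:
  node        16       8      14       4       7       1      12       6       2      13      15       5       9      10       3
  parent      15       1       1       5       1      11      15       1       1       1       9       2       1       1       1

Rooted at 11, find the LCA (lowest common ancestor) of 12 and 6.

1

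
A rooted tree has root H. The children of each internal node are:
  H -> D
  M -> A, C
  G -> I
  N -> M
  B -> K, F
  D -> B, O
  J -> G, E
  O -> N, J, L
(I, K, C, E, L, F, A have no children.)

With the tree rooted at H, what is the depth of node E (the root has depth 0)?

4

Climbing from E to the root: E → J → O → D → H. That's 4 steps.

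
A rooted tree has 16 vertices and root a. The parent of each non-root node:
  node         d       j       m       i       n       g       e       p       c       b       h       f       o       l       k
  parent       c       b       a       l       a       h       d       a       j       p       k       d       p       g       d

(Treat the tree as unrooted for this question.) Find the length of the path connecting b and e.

4

The path is b – j – c – d – e, which has 4 edges.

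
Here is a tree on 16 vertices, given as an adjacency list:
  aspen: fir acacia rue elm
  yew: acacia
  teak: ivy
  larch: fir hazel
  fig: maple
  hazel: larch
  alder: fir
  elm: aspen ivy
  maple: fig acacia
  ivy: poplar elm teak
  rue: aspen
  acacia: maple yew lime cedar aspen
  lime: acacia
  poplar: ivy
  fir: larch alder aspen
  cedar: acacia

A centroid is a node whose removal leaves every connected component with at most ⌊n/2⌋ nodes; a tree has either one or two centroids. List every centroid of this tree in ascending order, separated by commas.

aspen

If aspen is removed the pieces have sizes 6, 4, 4, 1, all ≤ ⌊16/2⌋ = 8.
Every other node leaves some component of size > 8, so the centroid is unique.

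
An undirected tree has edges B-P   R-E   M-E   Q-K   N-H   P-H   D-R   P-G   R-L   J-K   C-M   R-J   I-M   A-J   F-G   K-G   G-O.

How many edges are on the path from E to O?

5

The path is E – R – J – K – G – O, which has 5 edges.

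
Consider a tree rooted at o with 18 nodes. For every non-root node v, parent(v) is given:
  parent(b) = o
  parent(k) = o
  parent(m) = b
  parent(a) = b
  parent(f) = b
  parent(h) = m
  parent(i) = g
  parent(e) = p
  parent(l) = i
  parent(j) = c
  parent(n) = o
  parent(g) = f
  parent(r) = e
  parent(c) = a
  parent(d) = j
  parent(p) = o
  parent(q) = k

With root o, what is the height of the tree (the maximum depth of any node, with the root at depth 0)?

A deepest node is d, reached by o-b-a-c-j-d.
That path has 5 edges, so the height is 5.

5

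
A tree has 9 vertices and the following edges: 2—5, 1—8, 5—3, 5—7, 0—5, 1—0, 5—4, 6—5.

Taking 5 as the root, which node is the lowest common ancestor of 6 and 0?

5

Ancestors of 6 (toward the root): 6, 5.
Ancestors of 0: 0, 5.
The deepest node appearing in both lists is 5.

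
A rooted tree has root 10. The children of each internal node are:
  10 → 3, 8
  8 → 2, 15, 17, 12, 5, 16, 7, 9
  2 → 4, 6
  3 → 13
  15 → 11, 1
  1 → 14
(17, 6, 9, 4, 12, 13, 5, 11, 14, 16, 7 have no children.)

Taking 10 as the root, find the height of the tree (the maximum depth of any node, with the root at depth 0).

4

A deepest node is 14, reached by 10-8-15-1-14.
That path has 4 edges, so the height is 4.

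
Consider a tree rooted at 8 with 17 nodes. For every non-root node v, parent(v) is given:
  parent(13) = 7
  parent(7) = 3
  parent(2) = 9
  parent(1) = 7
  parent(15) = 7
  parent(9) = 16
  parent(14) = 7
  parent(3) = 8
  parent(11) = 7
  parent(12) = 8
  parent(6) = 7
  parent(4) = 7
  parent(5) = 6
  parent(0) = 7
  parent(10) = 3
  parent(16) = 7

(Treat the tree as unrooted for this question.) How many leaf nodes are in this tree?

Degree-1 nodes: 0, 1, 2, 4, 5, 10, 11, 12, 13, 14, 15 — 11 of them.

11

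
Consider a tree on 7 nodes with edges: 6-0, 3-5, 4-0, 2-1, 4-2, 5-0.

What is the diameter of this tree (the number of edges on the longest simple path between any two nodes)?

5

A longest path is 3 – 5 – 0 – 4 – 2 – 1, with 5 edges.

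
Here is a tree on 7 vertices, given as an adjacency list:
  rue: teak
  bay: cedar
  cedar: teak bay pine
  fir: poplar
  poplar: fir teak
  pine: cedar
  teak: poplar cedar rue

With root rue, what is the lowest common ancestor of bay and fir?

Path bay→root: bay cedar teak rue; path fir→root: fir poplar teak rue.
First common node: teak.

teak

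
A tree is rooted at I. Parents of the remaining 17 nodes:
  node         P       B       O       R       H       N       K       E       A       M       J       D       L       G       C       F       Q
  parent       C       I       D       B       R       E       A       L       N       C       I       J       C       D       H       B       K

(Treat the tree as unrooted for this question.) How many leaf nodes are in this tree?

6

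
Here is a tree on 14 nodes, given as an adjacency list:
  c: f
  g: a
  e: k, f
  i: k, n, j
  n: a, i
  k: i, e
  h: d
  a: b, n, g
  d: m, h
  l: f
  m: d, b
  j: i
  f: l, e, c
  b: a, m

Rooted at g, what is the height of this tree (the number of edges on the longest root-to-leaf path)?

l sits deepest: g-a-n-i-k-e-f-l — 7 edges from the root.

7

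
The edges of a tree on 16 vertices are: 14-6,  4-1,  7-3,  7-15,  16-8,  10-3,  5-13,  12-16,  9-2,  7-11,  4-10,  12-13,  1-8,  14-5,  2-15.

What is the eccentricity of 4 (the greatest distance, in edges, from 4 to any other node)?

A farthest node from 4 is 6.
The path 4–1–8–16–12–13–5–14–6 has 8 edges.

8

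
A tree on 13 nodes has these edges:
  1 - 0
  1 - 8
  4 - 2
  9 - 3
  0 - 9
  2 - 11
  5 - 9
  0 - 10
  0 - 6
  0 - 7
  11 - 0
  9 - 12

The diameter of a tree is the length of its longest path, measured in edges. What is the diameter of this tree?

5

BFS from 4 reaches 8 last, at distance 5; BFS from 8 confirms no node is farther.
Path: 4-2-11-0-1-8.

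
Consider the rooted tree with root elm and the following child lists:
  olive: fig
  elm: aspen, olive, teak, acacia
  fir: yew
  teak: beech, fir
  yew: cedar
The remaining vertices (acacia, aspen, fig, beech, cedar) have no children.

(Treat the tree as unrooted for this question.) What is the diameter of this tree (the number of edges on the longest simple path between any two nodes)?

6

A longest path is cedar-yew-fir-teak-elm-olive-fig, with 6 edges.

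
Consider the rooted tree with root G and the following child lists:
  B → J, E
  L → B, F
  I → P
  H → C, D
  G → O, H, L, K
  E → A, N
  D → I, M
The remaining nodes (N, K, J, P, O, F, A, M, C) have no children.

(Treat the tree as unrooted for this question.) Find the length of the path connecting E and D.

E - B - L - G - H - D: 5 edges.

5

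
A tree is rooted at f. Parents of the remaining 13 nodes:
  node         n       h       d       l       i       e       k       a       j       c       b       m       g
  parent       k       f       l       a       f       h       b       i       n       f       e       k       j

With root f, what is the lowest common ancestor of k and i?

f

Ancestors of k (toward the root): k, b, e, h, f.
Ancestors of i: i, f.
The deepest node appearing in both lists is f.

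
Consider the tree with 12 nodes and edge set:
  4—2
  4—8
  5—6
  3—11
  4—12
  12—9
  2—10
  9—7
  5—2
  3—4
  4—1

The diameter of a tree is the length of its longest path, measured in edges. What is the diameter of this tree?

Starting from 7, a farthest node is 6 at distance 6.
One longest path: 7 - 9 - 12 - 4 - 2 - 5 - 6.
So the diameter is 6.

6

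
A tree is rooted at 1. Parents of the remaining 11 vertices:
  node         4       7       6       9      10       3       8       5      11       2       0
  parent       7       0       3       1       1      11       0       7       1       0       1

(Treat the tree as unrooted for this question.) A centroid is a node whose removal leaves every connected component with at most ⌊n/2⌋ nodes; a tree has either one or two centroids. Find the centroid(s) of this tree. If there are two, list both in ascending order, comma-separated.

0, 1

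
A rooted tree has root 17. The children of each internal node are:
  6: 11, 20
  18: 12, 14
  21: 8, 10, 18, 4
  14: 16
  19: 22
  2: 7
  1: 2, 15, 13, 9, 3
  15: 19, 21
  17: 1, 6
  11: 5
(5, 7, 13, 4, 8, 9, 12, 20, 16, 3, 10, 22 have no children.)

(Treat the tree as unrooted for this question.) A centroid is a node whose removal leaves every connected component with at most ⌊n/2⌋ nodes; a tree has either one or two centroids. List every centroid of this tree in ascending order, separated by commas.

1, 15

Delete 15: the remaining components have sizes 11, 8, 2. Max 11 ≤ 11, so 15 is a centroid.
Its neighbour 1 also leaves a largest component of size 11, so both are centroids.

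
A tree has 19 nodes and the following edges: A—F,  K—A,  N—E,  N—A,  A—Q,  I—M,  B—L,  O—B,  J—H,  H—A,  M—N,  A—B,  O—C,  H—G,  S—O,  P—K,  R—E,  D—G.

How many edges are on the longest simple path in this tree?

Starting from I, a farthest node is D at distance 6.
One longest path: I–M–N–A–H–G–D.
So the diameter is 6.

6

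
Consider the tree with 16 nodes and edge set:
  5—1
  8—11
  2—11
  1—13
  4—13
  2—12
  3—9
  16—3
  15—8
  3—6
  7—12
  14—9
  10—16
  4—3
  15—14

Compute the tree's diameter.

BFS from 7 reaches 5 last, at distance 12; BFS from 5 confirms no node is farther.
Path: 7-12-2-11-8-15-14-9-3-4-13-1-5.

12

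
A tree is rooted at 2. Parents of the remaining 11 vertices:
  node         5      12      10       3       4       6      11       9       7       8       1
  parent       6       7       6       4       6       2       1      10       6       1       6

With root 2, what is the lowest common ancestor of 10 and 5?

6

Path 10→root: 10 6 2; path 5→root: 5 6 2.
First common node: 6.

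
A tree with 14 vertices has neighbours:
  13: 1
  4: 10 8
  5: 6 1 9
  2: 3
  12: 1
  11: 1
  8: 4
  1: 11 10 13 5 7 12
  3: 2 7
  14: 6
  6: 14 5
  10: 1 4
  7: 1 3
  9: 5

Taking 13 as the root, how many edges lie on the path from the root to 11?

2

13 – 1 – 11 — 2 edges.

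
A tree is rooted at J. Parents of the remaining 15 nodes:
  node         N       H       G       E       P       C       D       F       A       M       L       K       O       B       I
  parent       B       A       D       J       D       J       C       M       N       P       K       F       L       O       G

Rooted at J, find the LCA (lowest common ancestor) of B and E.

Path B→root: B O L K F M P D C J; path E→root: E J.
First common node: J.

J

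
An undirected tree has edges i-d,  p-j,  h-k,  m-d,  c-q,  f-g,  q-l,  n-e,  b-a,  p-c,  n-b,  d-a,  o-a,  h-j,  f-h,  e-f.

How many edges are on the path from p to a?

7

p–j–h–f–e–n–b–a: 7 edges.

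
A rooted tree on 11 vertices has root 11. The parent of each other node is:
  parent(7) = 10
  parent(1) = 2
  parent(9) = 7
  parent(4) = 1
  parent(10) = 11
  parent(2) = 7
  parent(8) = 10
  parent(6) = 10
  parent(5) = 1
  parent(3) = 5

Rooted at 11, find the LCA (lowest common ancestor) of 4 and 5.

1

Path 4→root: 4 1 2 7 10 11; path 5→root: 5 1 2 7 10 11.
First common node: 1.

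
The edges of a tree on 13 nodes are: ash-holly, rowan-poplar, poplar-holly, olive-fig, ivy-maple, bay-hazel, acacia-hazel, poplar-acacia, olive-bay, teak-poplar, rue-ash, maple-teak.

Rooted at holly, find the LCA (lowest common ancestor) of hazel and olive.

hazel

hazel's ancestor chain is hazel, acacia, poplar, holly and olive's is olive, bay, hazel, acacia, poplar, holly; they first meet at hazel.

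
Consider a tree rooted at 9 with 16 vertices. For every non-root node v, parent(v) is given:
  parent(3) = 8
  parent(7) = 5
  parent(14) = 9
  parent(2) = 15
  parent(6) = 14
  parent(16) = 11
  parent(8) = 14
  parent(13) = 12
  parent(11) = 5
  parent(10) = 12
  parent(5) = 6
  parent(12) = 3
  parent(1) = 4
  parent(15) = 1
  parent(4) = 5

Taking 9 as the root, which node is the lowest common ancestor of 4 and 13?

14

Ancestors of 4 (toward the root): 4, 5, 6, 14, 9.
Ancestors of 13: 13, 12, 3, 8, 14, 9.
The deepest node appearing in both lists is 14.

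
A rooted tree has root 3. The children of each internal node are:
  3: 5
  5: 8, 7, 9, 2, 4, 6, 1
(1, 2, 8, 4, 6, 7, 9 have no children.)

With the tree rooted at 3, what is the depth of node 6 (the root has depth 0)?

Path from 3 to 6: 3 → 5 → 6, which has 2 edges.

2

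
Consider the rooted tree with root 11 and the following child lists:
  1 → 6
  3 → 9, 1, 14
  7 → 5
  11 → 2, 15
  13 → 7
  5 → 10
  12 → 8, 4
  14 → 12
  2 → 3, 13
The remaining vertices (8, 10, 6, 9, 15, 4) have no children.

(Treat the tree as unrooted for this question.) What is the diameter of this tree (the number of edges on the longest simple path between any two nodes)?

8

Starting from 10, a farthest node is 4 at distance 8.
One longest path: 10 – 5 – 7 – 13 – 2 – 3 – 14 – 12 – 4.
So the diameter is 8.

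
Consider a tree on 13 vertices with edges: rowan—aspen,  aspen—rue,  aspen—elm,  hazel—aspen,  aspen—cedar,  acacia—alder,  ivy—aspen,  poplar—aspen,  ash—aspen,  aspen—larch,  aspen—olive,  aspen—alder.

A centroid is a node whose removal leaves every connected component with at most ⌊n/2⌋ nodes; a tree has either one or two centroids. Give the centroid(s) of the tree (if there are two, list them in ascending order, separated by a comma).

aspen

Removing aspen splits the tree into components of sizes 2, 1, 1, 1, 1, 1, 1, 1, 1, 1, 1; the largest is 2 ≤ ⌊13/2⌋ = 6.
No neighbour of aspen does as well, so aspen is the unique centroid.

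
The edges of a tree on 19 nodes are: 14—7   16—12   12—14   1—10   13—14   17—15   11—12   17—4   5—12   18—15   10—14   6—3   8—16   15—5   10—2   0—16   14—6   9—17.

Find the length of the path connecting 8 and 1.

5

Walking from 8: 8 – 16 – 12 – 14 – 10 – 1. Length 5.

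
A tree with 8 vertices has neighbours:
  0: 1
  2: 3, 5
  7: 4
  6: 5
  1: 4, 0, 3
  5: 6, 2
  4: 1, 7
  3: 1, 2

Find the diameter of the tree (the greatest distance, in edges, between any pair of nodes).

6

Starting from 6, a farthest node is 7 at distance 6.
One longest path: 6 - 5 - 2 - 3 - 1 - 4 - 7.
So the diameter is 6.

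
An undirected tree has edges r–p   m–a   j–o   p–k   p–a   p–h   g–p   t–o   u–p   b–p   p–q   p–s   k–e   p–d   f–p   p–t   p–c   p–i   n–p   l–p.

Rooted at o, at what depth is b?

3

Climbing from b to the root: b – p – t – o. That's 3 steps.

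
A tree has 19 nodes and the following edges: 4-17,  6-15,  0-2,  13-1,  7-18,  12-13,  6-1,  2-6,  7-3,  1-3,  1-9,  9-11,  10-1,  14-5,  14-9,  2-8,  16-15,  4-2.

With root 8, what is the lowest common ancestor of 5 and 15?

Path 5→root: 5 14 9 1 6 2 8; path 15→root: 15 6 2 8.
First common node: 6.

6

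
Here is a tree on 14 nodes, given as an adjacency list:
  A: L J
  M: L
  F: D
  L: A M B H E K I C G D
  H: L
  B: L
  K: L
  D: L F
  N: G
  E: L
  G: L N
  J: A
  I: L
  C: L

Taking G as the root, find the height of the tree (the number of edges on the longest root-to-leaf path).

3

The longest root-to-leaf path is G – L – A – J (3 edges).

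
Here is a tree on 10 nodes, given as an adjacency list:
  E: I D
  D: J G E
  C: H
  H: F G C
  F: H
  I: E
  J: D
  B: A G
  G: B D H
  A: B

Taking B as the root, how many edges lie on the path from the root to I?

4

Path from B to I: B – G – D – E – I, which has 4 edges.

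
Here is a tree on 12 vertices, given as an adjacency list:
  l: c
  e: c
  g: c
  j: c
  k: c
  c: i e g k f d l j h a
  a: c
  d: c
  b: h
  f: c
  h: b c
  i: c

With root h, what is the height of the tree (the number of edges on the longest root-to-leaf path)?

2

A deepest node is l, reached by h–c–l.
That path has 2 edges, so the height is 2.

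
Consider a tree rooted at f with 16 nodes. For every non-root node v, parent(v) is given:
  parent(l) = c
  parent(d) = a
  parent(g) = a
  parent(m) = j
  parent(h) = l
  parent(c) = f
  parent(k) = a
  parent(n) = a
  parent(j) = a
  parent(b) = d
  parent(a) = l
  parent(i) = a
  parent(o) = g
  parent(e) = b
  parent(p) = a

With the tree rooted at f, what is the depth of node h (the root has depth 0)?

Path from f to h: f–c–l–h, which has 3 edges.

3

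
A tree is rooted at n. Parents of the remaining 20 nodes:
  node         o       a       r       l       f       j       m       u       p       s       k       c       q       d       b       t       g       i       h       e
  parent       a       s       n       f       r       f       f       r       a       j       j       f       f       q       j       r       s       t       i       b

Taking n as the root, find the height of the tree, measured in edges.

6

o sits deepest: n–r–f–j–s–a–o — 6 edges from the root.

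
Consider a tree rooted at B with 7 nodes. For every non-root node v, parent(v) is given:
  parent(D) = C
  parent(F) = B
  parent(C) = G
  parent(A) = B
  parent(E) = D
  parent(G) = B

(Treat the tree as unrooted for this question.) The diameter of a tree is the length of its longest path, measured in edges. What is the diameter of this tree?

5

Starting from E, a farthest node is F at distance 5.
One longest path: E - D - C - G - B - F.
So the diameter is 5.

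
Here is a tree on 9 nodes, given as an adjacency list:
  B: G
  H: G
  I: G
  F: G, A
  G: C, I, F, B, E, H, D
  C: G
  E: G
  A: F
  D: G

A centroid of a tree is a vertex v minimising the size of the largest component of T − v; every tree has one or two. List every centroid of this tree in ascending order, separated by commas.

Removing G splits the tree into components of sizes 2, 1, 1, 1, 1, 1, 1; the largest is 2 ≤ ⌊9/2⌋ = 4.
No neighbour of G does as well, so G is the unique centroid.

G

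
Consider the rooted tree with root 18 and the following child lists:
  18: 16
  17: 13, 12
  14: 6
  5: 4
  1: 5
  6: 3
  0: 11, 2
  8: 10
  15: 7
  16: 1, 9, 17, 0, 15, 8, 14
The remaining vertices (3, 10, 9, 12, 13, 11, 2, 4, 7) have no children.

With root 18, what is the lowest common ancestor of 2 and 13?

16

Path 2→root: 2 0 16 18; path 13→root: 13 17 16 18.
First common node: 16.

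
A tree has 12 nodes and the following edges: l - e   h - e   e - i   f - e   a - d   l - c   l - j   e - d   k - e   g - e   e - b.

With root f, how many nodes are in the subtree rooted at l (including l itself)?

l's subtree: {l, j, c}, size 3.

3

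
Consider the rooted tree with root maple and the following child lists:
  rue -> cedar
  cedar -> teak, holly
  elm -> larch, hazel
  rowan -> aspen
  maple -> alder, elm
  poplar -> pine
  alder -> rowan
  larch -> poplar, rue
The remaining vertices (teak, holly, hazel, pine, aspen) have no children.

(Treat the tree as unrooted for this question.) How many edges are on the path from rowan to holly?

7

The path is rowan – alder – maple – elm – larch – rue – cedar – holly, which has 7 edges.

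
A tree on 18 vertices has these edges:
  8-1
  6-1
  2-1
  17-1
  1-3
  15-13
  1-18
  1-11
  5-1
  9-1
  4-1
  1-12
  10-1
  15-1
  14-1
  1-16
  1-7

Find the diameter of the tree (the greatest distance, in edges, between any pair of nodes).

3

Starting from 13, a farthest node is 4 at distance 3.
One longest path: 13 – 15 – 1 – 4.
So the diameter is 3.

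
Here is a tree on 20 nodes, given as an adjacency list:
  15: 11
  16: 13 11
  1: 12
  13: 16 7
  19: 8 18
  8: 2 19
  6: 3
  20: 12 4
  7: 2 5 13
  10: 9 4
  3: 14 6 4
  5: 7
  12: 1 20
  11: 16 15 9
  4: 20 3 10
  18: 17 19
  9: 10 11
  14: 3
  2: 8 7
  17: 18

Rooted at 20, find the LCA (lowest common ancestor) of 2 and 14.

2's ancestor chain is 2, 7, 13, 16, 11, 9, 10, 4, 20 and 14's is 14, 3, 4, 20; they first meet at 4.

4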